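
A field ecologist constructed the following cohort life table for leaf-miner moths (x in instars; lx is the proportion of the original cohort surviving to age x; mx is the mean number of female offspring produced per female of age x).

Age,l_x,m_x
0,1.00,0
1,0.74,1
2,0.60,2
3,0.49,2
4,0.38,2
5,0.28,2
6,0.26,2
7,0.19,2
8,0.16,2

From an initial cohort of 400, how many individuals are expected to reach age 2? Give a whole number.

240

Expected survivors = N0 · l_2 = 400 × 0.60 = 240 → 240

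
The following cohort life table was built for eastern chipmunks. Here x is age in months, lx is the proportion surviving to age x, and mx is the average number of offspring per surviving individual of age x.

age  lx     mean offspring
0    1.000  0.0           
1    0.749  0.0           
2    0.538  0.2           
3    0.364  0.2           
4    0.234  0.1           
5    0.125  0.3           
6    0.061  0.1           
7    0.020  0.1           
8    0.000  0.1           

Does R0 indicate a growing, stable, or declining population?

declining

R0 = Σ lx·mx = 0 + 0 + 0.1076 + 0.0728 + 0.0234 + 0.0375 + 0.0061 + 0.002 + 0 = 0.2494
R0 < 1, so the population is declining.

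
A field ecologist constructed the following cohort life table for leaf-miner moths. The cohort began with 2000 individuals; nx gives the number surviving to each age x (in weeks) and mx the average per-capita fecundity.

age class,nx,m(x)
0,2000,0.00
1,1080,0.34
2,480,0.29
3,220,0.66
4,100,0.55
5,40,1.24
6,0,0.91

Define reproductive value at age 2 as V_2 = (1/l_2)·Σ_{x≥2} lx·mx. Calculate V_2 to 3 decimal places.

lx = nx/n0 = nx/2000: 1, 0.54, 0.24, 0.11, 0.05, 0.02, 0
lx·mx for x ≥ 2: 0.0696, 0.0726, 0.0275, 0.0248, 0 → sum = 0.1945
V_2 = 0.1945 / l_2 = 0.1945 / 0.24 = 0.810417… → 0.810

0.810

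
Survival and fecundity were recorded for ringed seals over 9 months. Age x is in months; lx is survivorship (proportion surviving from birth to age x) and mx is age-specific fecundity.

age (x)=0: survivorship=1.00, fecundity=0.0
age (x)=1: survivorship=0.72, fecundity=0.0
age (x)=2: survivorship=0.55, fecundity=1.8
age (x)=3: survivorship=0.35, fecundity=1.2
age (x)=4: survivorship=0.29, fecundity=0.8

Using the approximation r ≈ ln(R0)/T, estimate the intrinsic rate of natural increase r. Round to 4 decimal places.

0.1954

R0 = Σ lx·mx = 0 + 0 + 0.99 + 0.42 + 0.232 = 1.642
Σ x·lx·mx = 4.168; T = 4.168/1.642 = 2.53837…
r ≈ ln(R0)/T = ln(1.642)/2.53837… = 0.195368… → 0.1954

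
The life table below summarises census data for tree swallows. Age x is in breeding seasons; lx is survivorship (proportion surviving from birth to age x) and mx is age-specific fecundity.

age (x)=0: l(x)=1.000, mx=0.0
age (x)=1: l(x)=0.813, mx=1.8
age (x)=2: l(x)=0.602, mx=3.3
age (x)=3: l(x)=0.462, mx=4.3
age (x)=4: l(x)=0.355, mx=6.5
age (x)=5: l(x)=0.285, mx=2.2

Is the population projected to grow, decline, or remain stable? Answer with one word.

R0 = Σ lx·mx = 0 + 1.4634 + 1.9866 + 1.9866 + 2.3075 + 0.627 = 8.3711
R0 > 1, so the population is growing.

growing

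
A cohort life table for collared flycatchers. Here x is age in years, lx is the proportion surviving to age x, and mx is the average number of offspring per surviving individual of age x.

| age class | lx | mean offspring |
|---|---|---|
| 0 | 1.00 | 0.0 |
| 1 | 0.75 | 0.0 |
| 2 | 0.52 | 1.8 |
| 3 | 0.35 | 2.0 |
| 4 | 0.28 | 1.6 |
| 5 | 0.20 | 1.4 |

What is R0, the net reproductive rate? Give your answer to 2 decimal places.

2.36

lx·mx by age: 0, 0, 0.936, 0.7, 0.448, 0.28
R0 = Σ lx·mx = 2.364 → 2.36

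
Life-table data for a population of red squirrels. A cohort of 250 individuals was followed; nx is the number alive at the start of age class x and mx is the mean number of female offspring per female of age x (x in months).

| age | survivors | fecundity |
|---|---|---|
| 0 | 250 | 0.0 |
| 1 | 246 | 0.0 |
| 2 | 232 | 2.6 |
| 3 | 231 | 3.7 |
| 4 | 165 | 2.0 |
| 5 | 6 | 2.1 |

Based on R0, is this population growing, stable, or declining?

lx = nx/n0 = nx/250: 1, 0.984, 0.928, 0.924, 0.66, 0.024
R0 = Σ lx·mx = 0 + 0 + 2.4128 + 3.4188 + 1.32 + 0.0504 = 7.202
R0 > 1, so the population is growing.

growing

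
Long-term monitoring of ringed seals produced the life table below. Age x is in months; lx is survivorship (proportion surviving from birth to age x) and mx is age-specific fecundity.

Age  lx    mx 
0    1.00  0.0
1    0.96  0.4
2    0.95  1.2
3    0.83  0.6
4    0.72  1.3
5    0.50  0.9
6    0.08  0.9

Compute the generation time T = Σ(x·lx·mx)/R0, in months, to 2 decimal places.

3.04

lx·mx: 0, 0.384, 1.14, 0.498, 0.936, 0.45, 0.072 → R0 = 3.48
x·lx·mx: 0, 0.384, 2.28, 1.494, 3.744, 2.25, 0.432 → Σ = 10.584
T = 10.584 / 3.48 = 3.041379… → 3.04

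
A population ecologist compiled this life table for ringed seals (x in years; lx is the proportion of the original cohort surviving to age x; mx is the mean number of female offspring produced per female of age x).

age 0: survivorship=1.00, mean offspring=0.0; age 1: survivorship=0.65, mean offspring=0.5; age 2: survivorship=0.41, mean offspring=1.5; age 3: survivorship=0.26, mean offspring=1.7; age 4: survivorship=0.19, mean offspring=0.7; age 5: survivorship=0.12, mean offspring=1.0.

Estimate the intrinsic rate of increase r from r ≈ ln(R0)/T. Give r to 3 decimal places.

R0 = Σ lx·mx = 0 + 0.325 + 0.615 + 0.442 + 0.133 + 0.12 = 1.635
Σ x·lx·mx = 4.013; T = 4.013/1.635 = 2.45443…
r ≈ ln(R0)/T = ln(1.635)/2.45443… = 0.20031… → 0.200

0.200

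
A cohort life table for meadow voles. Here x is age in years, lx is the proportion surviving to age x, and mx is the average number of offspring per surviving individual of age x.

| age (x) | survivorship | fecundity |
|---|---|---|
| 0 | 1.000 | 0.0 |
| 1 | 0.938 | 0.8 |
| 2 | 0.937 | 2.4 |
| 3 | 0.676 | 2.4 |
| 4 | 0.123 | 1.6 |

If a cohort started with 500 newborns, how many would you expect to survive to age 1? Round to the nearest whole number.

Expected survivors = N0 · l_1 = 500 × 0.938 = 469 → 469

469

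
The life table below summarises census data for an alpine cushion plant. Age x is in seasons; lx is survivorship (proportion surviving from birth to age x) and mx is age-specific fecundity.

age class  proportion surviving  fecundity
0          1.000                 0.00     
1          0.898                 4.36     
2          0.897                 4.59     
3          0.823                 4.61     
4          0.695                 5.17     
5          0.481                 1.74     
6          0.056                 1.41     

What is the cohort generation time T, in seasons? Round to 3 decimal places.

lx·mx: 0, 3.91528, 4.11723, 3.79403, 3.59315, 0.83694, 0.07896 → R0 = 16.33559
x·lx·mx: 0, 3.91528, 8.23446, 11.38209, 14.3726, 4.1847, 0.47376 → Σ = 42.56289
T = 42.56289 / 16.33559 = 2.605531… → 2.606

2.606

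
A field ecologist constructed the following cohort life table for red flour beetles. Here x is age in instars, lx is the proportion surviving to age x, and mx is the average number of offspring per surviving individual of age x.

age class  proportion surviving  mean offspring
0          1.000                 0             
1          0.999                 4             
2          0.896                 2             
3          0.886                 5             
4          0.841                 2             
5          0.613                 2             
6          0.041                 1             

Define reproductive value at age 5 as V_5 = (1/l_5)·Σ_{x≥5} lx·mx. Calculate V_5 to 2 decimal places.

lx·mx for x ≥ 5: 1.226, 0.041 → sum = 1.267
V_5 = 1.267 / l_5 = 1.267 / 0.613 = 2.066884… → 2.07

2.07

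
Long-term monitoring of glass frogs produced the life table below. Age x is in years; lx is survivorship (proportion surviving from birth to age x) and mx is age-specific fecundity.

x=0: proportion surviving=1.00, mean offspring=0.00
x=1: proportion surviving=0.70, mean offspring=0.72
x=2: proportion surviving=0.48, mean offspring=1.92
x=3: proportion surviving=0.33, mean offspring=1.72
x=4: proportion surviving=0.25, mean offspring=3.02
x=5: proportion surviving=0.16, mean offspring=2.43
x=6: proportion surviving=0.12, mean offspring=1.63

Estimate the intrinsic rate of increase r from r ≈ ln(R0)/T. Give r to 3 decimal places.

0.394

R0 = Σ lx·mx = 0 + 0.504 + 0.9216 + 0.5676 + 0.755 + 0.3888 + 0.1956 = 3.3326
Σ x·lx·mx = 10.1876; T = 10.1876/3.3326 = 3.05695…
r ≈ ln(R0)/T = ln(3.3326)/3.05695… = 0.39378… → 0.394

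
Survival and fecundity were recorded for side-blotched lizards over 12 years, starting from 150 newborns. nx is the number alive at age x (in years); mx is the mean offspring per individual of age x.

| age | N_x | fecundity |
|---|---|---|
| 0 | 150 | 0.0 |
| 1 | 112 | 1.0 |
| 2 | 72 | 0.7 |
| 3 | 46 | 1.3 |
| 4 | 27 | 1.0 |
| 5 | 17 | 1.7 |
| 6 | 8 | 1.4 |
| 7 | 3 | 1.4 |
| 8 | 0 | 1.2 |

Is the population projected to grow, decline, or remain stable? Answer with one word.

growing

lx = nx/n0 = nx/150: 1, 0.74667…, 0.48, 0.30667…, 0.18, 0.11333…, 0.05333…, 0.02, 0
R0 = Σ lx·mx = 0 + 0.746667… + 0.336 + 0.398667… + 0.18 + 0.192667… + 0.074667… + 0.028 + 0 = 1.956667…
R0 > 1, so the population is growing.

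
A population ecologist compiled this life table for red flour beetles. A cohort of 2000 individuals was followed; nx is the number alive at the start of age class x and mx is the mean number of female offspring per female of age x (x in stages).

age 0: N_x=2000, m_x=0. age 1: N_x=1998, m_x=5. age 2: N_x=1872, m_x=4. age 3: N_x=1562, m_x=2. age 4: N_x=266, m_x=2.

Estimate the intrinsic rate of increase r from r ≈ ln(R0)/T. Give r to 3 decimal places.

1.366

lx = nx/n0 = nx/2000: 1, 0.999, 0.936, 0.781, 0.133
R0 = Σ lx·mx = 0 + 4.995 + 3.744 + 1.562 + 0.266 = 10.567
Σ x·lx·mx = 18.233; T = 18.233/10.567 = 1.72547…
r ≈ ln(R0)/T = ln(10.567)/1.72547… = 1.36643… → 1.366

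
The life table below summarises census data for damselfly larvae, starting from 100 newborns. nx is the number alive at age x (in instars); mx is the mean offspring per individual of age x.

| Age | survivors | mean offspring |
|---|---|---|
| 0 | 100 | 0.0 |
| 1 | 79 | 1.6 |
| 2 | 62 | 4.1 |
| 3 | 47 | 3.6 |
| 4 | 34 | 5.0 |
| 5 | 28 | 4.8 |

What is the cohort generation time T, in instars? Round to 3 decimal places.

2.920

lx = nx/n0 = nx/100: 1, 0.79, 0.62, 0.47, 0.34, 0.28
lx·mx: 0, 1.264, 2.542, 1.692, 1.7, 1.344 → R0 = 8.542
x·lx·mx: 0, 1.264, 5.084, 5.076, 6.8, 6.72 → Σ = 24.944
T = 24.944 / 8.542 = 2.920159… → 2.920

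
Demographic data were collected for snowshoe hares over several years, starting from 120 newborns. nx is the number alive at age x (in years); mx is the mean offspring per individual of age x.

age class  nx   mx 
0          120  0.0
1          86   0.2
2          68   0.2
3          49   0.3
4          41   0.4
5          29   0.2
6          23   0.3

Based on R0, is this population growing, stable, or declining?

declining

lx = nx/n0 = nx/120: 1, 0.71667…, 0.56667…, 0.40833…, 0.34167…, 0.24167…, 0.19167…
R0 = Σ lx·mx = 0 + 0.143333… + 0.113333… + 0.1225… + 0.136667… + 0.048333… + 0.0575… = 0.621667…
R0 < 1, so the population is declining.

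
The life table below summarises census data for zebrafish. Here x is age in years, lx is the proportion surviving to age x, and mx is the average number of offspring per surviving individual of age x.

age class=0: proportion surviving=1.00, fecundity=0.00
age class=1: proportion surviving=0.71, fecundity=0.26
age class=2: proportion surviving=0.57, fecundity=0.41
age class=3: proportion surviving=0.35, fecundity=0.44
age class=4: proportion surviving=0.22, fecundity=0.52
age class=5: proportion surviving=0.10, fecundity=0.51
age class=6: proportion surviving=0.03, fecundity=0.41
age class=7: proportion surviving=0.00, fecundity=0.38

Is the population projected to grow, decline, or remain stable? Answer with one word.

R0 = Σ lx·mx = 0 + 0.1846 + 0.2337 + 0.154 + 0.1144 + 0.051 + 0.0123 + 0 = 0.75
R0 < 1, so the population is declining.

declining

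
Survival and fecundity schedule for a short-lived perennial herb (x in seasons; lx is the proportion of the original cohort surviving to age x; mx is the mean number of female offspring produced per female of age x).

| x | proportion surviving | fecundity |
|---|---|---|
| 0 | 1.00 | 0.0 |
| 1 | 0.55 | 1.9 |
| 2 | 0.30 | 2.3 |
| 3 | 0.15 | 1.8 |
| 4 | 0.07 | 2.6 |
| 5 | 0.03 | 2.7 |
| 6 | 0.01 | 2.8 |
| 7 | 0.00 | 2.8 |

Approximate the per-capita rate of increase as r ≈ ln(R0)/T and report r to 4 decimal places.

R0 = Σ lx·mx = 0 + 1.045 + 0.69 + 0.27 + 0.182 + 0.081 + 0.028 + 0 = 2.296
Σ x·lx·mx = 4.536; T = 4.536/2.296 = 1.97561…
r ≈ ln(R0)/T = ln(2.296)/1.97561… = 0.420715… → 0.4207

0.4207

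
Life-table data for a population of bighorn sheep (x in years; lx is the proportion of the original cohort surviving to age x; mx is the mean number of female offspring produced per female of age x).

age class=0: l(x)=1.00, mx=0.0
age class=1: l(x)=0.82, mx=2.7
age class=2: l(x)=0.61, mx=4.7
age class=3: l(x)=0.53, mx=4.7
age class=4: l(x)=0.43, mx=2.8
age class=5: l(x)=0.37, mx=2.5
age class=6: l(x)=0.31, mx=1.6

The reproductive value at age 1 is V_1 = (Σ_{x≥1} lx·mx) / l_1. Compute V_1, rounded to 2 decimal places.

lx·mx for x ≥ 1: 2.214, 2.867, 2.491, 1.204, 0.925, 0.496 → sum = 10.197
V_1 = 10.197 / l_1 = 10.197 / 0.82 = 12.435366… → 12.44

12.44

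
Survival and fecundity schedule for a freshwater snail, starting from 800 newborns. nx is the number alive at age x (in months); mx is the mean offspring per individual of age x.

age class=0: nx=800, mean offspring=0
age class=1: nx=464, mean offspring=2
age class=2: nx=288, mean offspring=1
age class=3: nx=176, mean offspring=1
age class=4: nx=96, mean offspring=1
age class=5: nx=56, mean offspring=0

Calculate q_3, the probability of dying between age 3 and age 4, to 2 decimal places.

lx = nx/n0 = nx/800: 1, 0.58, 0.36, 0.22, 0.12, 0.07
q_3 = (l_3 − l_4) / l_3 = (0.22 − 0.12) / 0.22
     = 0.1 / 0.22 = 0.454545… → 0.45

0.45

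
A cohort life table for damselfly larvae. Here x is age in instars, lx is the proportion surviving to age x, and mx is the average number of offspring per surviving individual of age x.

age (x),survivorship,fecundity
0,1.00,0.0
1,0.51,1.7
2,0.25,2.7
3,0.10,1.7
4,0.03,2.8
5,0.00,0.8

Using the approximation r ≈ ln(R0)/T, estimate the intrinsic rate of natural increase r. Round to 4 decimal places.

0.3433

R0 = Σ lx·mx = 0 + 0.867 + 0.675 + 0.17 + 0.084 + 0 = 1.796
Σ x·lx·mx = 3.063; T = 3.063/1.796 = 1.70546…
r ≈ ln(R0)/T = ln(1.796)/1.70546… = 0.343346… → 0.3433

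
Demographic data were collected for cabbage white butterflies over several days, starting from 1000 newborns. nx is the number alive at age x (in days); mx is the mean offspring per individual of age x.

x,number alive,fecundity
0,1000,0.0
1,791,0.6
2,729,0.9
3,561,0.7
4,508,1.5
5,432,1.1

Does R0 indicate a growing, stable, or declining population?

growing

lx = nx/n0 = nx/1000: 1, 0.791, 0.729, 0.561, 0.508, 0.432
R0 = Σ lx·mx = 0 + 0.4746 + 0.6561 + 0.3927 + 0.762 + 0.4752 = 2.7606
R0 > 1, so the population is growing.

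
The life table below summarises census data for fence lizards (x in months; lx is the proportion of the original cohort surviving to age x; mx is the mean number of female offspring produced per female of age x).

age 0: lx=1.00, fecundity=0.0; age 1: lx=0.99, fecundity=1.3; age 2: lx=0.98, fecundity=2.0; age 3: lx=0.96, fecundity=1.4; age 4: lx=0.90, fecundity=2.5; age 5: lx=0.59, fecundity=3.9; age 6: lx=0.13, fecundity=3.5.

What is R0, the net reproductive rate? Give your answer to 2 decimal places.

lx·mx by age: 0, 1.287, 1.96, 1.344, 2.25, 2.301, 0.455
R0 = Σ lx·mx = 9.597 → 9.60

9.60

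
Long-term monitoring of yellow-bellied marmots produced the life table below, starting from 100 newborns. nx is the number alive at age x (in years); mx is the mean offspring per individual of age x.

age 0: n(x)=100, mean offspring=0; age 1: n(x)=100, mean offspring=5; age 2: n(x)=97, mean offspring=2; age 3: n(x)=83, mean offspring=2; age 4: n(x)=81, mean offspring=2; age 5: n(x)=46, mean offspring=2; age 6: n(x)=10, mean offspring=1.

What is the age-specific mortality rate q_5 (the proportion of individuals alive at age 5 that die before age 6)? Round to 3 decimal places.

lx = nx/n0 = nx/100: 1, 1, 0.97, 0.83, 0.81, 0.46, 0.1
q_5 = (l_5 − l_6) / l_5 = (0.46 − 0.1) / 0.46
     = 0.36 / 0.46 = 0.782609… → 0.783

0.783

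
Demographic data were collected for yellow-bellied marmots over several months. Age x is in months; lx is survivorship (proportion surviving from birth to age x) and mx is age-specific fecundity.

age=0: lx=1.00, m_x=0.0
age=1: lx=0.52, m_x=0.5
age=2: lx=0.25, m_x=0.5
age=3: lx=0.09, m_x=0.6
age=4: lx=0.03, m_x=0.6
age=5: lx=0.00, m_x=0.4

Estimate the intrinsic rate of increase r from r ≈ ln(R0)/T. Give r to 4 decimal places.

R0 = Σ lx·mx = 0 + 0.26 + 0.125 + 0.054 + 0.018 + 0 = 0.457
Σ x·lx·mx = 0.744; T = 0.744/0.457 = 1.62801…
r ≈ ln(R0)/T = ln(0.457)/1.62801… = -0.481… → -0.4810

-0.4810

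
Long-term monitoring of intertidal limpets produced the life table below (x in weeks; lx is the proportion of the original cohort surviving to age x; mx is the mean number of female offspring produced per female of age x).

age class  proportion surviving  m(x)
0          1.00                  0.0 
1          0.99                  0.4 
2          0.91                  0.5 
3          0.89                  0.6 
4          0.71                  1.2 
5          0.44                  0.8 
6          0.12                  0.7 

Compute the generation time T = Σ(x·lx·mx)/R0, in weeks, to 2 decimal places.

lx·mx: 0, 0.396, 0.455, 0.534, 0.852, 0.352, 0.084 → R0 = 2.673
x·lx·mx: 0, 0.396, 0.91, 1.602, 3.408, 1.76, 0.504 → Σ = 8.58
T = 8.58 / 2.673 = 3.209877… → 3.21

3.21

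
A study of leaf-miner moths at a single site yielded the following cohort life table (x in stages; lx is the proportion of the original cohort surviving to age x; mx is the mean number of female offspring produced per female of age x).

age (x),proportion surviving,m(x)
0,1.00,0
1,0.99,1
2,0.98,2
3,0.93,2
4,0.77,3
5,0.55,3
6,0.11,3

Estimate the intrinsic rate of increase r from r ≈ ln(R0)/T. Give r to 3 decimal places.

R0 = Σ lx·mx = 0 + 0.99 + 1.96 + 1.86 + 2.31 + 1.65 + 0.33 = 9.1
Σ x·lx·mx = 29.96; T = 29.96/9.1 = 3.29231…
r ≈ ln(R0)/T = ln(9.1)/3.29231… = 0.67074… → 0.671

0.671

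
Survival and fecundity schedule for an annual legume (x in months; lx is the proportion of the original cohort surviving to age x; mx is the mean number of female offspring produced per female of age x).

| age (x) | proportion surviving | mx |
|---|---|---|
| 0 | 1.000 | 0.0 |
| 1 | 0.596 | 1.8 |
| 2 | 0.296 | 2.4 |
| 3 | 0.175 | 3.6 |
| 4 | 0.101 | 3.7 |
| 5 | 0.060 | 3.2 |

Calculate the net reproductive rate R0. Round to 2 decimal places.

lx·mx by age: 0, 1.0728, 0.7104, 0.63, 0.3737, 0.192
R0 = Σ lx·mx = 2.9789 → 2.98

2.98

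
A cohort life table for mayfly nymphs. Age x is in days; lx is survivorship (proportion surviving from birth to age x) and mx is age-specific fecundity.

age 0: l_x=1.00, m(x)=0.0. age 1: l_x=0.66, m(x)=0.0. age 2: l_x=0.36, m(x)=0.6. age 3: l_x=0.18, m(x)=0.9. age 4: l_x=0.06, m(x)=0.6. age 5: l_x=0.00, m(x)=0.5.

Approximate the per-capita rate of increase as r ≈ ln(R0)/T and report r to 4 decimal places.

-0.3438

R0 = Σ lx·mx = 0 + 0 + 0.216 + 0.162 + 0.036 + 0 = 0.414
Σ x·lx·mx = 1.062; T = 1.062/0.414 = 2.56522…
r ≈ ln(R0)/T = ln(0.414)/2.56522… = -0.343787… → -0.3438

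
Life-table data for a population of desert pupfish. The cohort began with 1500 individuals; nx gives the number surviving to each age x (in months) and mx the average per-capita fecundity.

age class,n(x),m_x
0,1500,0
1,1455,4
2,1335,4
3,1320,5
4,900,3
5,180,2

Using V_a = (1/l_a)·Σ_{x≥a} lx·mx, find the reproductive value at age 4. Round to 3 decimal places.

lx = nx/n0 = nx/1500: 1, 0.97, 0.89, 0.88, 0.6, 0.12
lx·mx for x ≥ 4: 1.8, 0.24 → sum = 2.04
V_4 = 2.04 / l_4 = 2.04 / 0.6 = 3.4 → 3.400

3.400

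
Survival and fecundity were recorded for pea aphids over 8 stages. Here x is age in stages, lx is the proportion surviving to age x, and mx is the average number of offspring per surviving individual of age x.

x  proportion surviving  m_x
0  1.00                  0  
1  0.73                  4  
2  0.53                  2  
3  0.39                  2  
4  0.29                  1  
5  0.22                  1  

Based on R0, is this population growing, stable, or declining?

growing

R0 = Σ lx·mx = 0 + 2.92 + 1.06 + 0.78 + 0.29 + 0.22 = 5.27
R0 > 1, so the population is growing.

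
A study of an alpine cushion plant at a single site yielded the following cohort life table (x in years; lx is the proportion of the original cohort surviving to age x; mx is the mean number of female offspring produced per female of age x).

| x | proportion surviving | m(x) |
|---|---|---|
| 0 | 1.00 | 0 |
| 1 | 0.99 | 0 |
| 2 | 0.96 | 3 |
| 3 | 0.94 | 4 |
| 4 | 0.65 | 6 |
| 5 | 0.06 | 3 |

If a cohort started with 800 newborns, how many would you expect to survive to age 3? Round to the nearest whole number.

Expected survivors = N0 · l_3 = 800 × 0.94 = 752 → 752

752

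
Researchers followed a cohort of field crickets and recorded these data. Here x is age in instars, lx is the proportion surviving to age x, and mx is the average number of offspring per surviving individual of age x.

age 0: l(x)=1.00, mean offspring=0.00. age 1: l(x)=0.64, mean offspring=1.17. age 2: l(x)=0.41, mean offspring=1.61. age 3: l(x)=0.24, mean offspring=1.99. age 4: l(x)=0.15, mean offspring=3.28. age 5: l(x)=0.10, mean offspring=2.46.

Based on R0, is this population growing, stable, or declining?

R0 = Σ lx·mx = 0 + 0.7488 + 0.6601 + 0.4776 + 0.492 + 0.246 = 2.6245
R0 > 1, so the population is growing.

growing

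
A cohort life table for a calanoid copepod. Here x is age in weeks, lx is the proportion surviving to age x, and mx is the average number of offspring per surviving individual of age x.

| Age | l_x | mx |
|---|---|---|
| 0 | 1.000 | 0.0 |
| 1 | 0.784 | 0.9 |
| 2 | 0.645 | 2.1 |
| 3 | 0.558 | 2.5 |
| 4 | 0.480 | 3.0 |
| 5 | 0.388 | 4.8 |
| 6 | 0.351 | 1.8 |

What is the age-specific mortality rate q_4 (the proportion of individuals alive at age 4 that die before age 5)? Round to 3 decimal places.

0.192

q_4 = (l_4 − l_5) / l_4 = (0.48 − 0.388) / 0.48
     = 0.092 / 0.48 = 0.191667… → 0.192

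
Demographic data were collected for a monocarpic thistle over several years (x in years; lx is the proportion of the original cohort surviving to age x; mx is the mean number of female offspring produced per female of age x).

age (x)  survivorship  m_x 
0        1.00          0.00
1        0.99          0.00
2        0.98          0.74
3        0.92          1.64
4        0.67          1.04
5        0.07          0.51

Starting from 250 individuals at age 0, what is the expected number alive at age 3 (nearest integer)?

Expected survivors = N0 · l_3 = 250 × 0.92 = 230 → 230

230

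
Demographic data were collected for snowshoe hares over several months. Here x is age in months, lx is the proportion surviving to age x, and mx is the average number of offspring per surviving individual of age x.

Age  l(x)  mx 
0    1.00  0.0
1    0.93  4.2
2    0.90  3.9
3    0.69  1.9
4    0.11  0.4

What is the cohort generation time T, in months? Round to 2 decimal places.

lx·mx: 0, 3.906, 3.51, 1.311, 0.044 → R0 = 8.771
x·lx·mx: 0, 3.906, 7.02, 3.933, 0.176 → Σ = 15.035
T = 15.035 / 8.771 = 1.714172… → 1.71

1.71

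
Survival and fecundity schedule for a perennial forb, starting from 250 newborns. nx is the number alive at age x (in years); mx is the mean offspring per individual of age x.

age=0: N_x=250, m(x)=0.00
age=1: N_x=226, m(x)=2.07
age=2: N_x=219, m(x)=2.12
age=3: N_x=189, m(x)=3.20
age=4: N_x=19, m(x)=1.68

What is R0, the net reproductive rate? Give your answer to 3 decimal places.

6.275

lx = nx/n0 = nx/250: 1, 0.904, 0.876, 0.756, 0.076
lx·mx by age: 0, 1.87128, 1.85712, 2.4192, 0.12768
R0 = Σ lx·mx = 6.27528 → 6.275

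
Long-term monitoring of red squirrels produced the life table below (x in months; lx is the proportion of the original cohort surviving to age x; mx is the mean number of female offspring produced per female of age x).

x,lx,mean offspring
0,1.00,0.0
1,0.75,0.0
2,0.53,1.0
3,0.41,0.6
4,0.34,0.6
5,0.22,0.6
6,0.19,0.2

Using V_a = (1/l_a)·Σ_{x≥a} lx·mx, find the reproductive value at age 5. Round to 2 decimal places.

lx·mx for x ≥ 5: 0.132, 0.038 → sum = 0.17
V_5 = 0.17 / l_5 = 0.17 / 0.22 = 0.772727… → 0.77

0.77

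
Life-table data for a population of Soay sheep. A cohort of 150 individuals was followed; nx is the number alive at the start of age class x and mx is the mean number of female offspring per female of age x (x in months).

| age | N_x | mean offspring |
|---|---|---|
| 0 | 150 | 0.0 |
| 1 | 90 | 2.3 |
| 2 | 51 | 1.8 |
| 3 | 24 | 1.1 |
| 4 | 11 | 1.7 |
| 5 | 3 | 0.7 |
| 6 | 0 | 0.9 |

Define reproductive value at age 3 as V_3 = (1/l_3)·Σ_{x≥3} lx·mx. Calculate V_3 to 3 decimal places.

1.967

lx = nx/n0 = nx/150: 1, 0.6, 0.34, 0.16, 0.07333…, 0.02, 0
lx·mx for x ≥ 3: 0.176, 0.124667…, 0.014, 0 → sum = 0.314667…
V_3 = 0.314667… / l_3 = 0.314667… / 0.16 = 1.966667… → 1.967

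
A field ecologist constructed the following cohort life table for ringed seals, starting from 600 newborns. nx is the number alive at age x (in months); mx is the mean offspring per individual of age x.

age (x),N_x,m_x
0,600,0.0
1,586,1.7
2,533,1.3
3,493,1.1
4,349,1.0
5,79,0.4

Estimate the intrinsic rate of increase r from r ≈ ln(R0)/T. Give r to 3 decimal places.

0.691

lx = nx/n0 = nx/600: 1, 0.97667…, 0.88833…, 0.82167…, 0.58167…, 0.13167…
R0 = Σ lx·mx = 0 + 1.66033… + 1.15483… + 0.90383… + 0.58167… + 0.05267… = 4.353333…
Σ x·lx·mx = 9.2715…; T = 9.2715…/4.353333… = 2.12975…
r ≈ ln(R0)/T = ln(4.353333…)/2.12975… = 0.69066… → 0.691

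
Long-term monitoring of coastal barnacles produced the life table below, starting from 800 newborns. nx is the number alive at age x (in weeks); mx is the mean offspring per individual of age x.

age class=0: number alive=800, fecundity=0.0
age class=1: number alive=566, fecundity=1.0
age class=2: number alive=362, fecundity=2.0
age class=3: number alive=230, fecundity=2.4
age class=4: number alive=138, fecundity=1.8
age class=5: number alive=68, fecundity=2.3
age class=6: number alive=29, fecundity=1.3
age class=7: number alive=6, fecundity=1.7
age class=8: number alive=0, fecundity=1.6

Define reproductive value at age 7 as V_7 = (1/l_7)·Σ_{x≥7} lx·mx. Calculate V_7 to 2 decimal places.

1.70

lx = nx/n0 = nx/800: 1, 0.7075, 0.4525, 0.2875, 0.1725, 0.085, 0.03625, 0.0075, 0
lx·mx for x ≥ 7: 0.01275, 0 → sum = 0.01275
V_7 = 0.01275 / l_7 = 0.01275 / 0.0075 = 1.7 → 1.70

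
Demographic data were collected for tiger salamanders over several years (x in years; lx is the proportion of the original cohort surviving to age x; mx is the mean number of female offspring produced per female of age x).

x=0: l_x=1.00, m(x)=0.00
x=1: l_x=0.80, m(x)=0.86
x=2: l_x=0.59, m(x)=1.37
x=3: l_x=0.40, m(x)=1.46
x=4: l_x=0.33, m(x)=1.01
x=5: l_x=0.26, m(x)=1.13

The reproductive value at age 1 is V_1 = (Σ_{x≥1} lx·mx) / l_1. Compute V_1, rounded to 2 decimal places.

lx·mx for x ≥ 1: 0.688, 0.8083, 0.584, 0.3333, 0.2938 → sum = 2.7074
V_1 = 2.7074 / l_1 = 2.7074 / 0.8 = 3.38425 → 3.38

3.38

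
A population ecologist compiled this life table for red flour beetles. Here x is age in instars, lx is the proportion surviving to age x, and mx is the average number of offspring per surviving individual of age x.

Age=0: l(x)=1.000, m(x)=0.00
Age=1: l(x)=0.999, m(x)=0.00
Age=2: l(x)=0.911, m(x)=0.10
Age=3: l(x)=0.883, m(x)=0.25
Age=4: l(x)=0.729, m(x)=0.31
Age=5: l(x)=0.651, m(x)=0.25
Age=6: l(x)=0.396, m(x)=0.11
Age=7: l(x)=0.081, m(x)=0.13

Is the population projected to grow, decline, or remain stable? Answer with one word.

R0 = Σ lx·mx = 0 + 0 + 0.0911 + 0.22075 + 0.22599 + 0.16275 + 0.04356 + 0.01053 = 0.75468
R0 < 1, so the population is declining.

declining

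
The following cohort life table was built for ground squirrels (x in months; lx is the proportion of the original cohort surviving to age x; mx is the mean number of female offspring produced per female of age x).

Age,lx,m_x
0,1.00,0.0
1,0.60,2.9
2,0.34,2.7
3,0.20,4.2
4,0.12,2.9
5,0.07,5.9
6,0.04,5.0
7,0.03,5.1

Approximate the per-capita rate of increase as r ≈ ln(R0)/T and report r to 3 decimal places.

R0 = Σ lx·mx = 0 + 1.74 + 0.918 + 0.84 + 0.348 + 0.413 + 0.2 + 0.153 = 4.612
Σ x·lx·mx = 11.824; T = 11.824/4.612 = 2.56375…
r ≈ ln(R0)/T = ln(4.612)/2.56375… = 0.59626… → 0.596

0.596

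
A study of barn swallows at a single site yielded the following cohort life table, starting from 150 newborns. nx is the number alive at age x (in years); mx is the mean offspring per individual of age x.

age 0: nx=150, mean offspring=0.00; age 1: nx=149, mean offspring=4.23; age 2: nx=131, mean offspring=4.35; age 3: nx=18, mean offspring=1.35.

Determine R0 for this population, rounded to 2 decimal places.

8.16

lx = nx/n0 = nx/150: 1, 0.99333…, 0.87333…, 0.12
lx·mx by age: 0, 4.2018…, 3.799…, 0.162
R0 = Σ lx·mx = 8.1628… → 8.16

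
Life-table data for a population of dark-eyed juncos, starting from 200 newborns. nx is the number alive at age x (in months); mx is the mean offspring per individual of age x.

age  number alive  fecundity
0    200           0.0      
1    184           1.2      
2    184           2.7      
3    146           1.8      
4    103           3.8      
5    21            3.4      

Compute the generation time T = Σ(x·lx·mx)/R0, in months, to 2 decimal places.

2.72

lx = nx/n0 = nx/200: 1, 0.92, 0.92, 0.73, 0.515, 0.105
lx·mx: 0, 1.104, 2.484, 1.314, 1.957, 0.357 → R0 = 7.216
x·lx·mx: 0, 1.104, 4.968, 3.942, 7.828, 1.785 → Σ = 19.627
T = 19.627 / 7.216 = 2.719928… → 2.72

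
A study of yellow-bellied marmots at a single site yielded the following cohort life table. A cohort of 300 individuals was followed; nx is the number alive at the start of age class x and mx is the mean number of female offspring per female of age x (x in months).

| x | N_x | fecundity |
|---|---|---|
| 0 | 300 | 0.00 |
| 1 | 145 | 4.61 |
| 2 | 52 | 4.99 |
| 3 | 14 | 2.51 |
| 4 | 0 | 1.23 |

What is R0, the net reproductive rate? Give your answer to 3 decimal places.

lx = nx/n0 = nx/300: 1, 0.48333…, 0.17333…, 0.04667…, 0
lx·mx by age: 0, 2.228167…, 0.864933…, 0.117133…, 0
R0 = Σ lx·mx = 3.210233… → 3.210

3.210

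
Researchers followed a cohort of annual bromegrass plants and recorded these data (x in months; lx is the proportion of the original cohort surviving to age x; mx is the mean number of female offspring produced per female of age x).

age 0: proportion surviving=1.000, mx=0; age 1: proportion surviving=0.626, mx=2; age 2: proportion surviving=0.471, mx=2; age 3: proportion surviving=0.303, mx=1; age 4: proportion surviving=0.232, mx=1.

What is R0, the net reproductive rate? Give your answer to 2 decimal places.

2.73

lx·mx by age: 0, 1.252, 0.942, 0.303, 0.232
R0 = Σ lx·mx = 2.729 → 2.73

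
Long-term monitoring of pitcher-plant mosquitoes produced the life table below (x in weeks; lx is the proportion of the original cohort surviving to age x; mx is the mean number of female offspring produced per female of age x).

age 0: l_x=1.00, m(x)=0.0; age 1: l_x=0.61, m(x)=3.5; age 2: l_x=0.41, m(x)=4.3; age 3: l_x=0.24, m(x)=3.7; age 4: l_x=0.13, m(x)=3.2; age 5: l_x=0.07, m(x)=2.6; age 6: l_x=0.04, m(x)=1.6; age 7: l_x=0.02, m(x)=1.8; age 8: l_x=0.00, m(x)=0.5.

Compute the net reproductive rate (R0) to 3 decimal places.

lx·mx by age: 0, 2.135, 1.763, 0.888, 0.416, 0.182, 0.064, 0.036, 0
R0 = Σ lx·mx = 5.484 → 5.484

5.484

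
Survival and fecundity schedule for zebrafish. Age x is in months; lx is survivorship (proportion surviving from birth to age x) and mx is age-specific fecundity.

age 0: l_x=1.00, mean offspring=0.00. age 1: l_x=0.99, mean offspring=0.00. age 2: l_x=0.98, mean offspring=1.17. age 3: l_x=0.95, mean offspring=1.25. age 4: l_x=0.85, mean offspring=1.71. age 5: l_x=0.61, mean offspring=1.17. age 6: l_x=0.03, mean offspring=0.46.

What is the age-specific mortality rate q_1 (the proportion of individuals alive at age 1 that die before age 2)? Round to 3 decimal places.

q_1 = (l_1 − l_2) / l_1 = (0.99 − 0.98) / 0.99
     = 0.01 / 0.99 = 0.010101… → 0.010

0.010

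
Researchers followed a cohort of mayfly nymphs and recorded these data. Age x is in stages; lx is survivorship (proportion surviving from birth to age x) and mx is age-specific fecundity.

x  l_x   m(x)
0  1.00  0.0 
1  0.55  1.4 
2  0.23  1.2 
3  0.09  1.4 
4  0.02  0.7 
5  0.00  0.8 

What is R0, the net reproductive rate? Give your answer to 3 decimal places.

1.186

lx·mx by age: 0, 0.77, 0.276, 0.126, 0.014, 0
R0 = Σ lx·mx = 1.186 → 1.186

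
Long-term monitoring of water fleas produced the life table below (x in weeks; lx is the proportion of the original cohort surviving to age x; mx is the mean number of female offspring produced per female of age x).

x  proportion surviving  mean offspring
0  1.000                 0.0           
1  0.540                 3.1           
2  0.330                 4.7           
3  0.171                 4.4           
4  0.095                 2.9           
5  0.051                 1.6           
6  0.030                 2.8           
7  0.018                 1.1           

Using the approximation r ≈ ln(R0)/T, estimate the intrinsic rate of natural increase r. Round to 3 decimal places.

R0 = Σ lx·mx = 0 + 1.674 + 1.551 + 0.7524 + 0.2755 + 0.0816 + 0.084 + 0.0198 = 4.4383
Σ x·lx·mx = 9.1858; T = 9.1858/4.4383 = 2.06967…
r ≈ ln(R0)/T = ln(4.4383)/2.06967… = 0.72005… → 0.720

0.720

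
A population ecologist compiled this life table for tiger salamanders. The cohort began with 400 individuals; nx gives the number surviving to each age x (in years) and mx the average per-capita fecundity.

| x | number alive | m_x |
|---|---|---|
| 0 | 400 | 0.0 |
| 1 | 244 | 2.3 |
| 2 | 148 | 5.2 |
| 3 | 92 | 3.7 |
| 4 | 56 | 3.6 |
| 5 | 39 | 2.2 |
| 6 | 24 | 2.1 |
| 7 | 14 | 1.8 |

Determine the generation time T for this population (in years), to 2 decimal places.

lx = nx/n0 = nx/400: 1, 0.61, 0.37, 0.23, 0.14, 0.0975, 0.06, 0.035
lx·mx: 0, 1.403, 1.924, 0.851, 0.504, 0.2145, 0.126, 0.063 → R0 = 5.0855
x·lx·mx: 0, 1.403, 3.848, 2.553, 2.016, 1.0725, 0.756, 0.441 → Σ = 12.0895
T = 12.0895 / 5.0855 = 2.377249… → 2.38

2.38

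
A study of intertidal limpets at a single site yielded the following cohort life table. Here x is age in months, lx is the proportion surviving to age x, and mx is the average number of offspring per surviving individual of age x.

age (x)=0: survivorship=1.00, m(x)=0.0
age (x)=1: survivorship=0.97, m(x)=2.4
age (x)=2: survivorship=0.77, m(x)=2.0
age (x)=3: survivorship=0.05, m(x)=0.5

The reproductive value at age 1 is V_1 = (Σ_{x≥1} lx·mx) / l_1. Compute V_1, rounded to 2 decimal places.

4.01

lx·mx for x ≥ 1: 2.328, 1.54, 0.025 → sum = 3.893
V_1 = 3.893 / l_1 = 3.893 / 0.97 = 4.013402… → 4.01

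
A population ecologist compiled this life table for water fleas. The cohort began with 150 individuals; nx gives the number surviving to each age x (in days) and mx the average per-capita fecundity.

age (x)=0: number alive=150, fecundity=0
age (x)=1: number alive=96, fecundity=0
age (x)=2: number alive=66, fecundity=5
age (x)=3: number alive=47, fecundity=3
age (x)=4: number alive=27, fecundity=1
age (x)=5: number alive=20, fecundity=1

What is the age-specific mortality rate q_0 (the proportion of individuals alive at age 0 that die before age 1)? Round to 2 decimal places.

0.36

lx = nx/n0 = nx/150: 1, 0.64, 0.44, 0.31333…, 0.18, 0.13333…
q_0 = (l_0 − l_1) / l_0 = (1 − 0.64) / 1
     = 0.36 / 1 = 0.36 → 0.36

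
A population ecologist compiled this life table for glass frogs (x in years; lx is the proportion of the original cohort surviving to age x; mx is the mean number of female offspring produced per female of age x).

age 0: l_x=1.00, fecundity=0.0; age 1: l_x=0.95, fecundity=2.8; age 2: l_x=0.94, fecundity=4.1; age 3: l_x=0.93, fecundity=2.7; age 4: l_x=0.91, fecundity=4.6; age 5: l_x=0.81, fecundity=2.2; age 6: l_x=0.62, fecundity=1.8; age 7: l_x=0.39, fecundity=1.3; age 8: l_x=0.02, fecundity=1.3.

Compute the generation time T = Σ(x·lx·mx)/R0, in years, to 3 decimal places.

lx·mx: 0, 2.66, 3.854, 2.511, 4.186, 1.782, 1.116, 0.507, 0.026 → R0 = 16.642
x·lx·mx: 0, 2.66, 7.708, 7.533, 16.744, 8.91, 6.696, 3.549, 0.208 → Σ = 54.008
T = 54.008 / 16.642 = 3.245283… → 3.245

3.245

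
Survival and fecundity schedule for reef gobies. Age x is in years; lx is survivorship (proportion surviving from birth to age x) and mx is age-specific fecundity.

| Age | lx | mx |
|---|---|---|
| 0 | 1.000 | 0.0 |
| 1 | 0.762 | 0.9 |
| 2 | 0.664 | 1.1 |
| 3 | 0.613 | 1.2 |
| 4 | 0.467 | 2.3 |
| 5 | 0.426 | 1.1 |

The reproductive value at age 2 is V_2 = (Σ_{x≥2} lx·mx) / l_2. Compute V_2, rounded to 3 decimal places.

lx·mx for x ≥ 2: 0.7304, 0.7356, 1.0741, 0.4686 → sum = 3.0087
V_2 = 3.0087 / l_2 = 3.0087 / 0.664 = 4.531175… → 4.531

4.531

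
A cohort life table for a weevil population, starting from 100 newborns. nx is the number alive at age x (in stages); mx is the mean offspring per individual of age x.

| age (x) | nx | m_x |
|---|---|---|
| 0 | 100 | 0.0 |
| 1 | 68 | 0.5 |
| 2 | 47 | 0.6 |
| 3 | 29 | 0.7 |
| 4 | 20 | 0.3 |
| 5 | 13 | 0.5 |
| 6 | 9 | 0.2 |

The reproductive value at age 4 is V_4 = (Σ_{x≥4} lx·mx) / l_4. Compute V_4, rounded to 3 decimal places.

lx = nx/n0 = nx/100: 1, 0.68, 0.47, 0.29, 0.2, 0.13, 0.09
lx·mx for x ≥ 4: 0.06, 0.065, 0.018 → sum = 0.143
V_4 = 0.143 / l_4 = 0.143 / 0.2 = 0.715 → 0.715

0.715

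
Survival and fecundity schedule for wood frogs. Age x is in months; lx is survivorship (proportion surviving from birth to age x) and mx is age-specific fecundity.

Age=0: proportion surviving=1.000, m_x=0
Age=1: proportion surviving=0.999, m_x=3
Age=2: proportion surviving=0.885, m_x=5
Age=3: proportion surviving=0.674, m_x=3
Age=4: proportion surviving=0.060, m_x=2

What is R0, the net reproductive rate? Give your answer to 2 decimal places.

lx·mx by age: 0, 2.997, 4.425, 2.022, 0.12
R0 = Σ lx·mx = 9.564 → 9.56

9.56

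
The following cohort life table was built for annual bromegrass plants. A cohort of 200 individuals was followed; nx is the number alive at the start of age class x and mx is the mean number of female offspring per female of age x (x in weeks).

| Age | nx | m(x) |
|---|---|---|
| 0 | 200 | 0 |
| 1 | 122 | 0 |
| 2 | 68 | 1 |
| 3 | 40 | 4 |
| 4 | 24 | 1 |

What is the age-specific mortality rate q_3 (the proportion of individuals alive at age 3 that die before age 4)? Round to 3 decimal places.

0.400

lx = nx/n0 = nx/200: 1, 0.61, 0.34, 0.2, 0.12
q_3 = (l_3 − l_4) / l_3 = (0.2 − 0.12) / 0.2
     = 0.08 / 0.2 = 0.4 → 0.400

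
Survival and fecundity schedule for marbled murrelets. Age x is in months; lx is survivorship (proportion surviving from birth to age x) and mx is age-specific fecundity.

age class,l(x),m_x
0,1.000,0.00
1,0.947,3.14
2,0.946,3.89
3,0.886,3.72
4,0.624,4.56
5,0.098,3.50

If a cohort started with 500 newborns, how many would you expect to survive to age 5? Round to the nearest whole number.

49

Expected survivors = N0 · l_5 = 500 × 0.098 = 49 → 49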